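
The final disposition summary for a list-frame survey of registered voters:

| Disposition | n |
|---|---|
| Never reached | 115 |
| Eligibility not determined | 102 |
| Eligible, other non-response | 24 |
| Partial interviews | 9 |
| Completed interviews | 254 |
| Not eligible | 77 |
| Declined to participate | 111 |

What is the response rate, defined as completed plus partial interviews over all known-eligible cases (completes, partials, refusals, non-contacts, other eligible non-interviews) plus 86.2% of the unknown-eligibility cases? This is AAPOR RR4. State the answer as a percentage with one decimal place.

Top → 254 + 9 = 263
Eligible (known) → 254 + 9 + 111 + 115 + 24 = 513
Eligible share of unknowns → 0.8620 × 102 = 87.92
Denom → 513 + 87.92 = 600.92
RR4 = 263 / 600.92 = 0.4377

43.8%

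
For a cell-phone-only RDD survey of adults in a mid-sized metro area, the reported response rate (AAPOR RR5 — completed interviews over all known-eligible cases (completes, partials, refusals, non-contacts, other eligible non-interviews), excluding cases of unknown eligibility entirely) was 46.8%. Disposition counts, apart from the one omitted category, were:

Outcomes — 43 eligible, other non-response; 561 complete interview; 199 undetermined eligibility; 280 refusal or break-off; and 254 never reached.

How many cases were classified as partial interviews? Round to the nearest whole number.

RR5 = 561 / D = 0.468
D = 561 / 0.468 = 1198.7
Rest of base = 1138
partial interviews = 1198.7 − 1138 ≈ 61

61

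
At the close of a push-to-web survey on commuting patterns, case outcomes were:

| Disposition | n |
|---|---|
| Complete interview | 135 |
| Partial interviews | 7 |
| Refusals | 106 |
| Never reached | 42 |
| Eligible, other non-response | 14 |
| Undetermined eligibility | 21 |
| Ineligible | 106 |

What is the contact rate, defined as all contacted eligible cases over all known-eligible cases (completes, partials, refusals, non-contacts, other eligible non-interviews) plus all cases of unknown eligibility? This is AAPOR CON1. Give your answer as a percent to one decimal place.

80.6%

Numerator = 135 + 7 + 106 + 14 = 262
Denom = 135 + 7 + 106 + 42 + 14 + 21 = 325
CON1 = 262 / 325 = 0.8062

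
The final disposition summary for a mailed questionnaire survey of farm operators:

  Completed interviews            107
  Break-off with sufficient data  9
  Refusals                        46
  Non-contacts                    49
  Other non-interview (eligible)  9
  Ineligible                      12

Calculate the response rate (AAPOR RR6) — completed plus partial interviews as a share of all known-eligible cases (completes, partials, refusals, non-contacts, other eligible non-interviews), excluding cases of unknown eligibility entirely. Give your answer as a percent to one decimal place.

52.7%

Top: 107 + 9 = 116
Denominator: 107 + 9 + 46 + 49 + 9 = 220
RR6 = 116 / 220 = 0.5273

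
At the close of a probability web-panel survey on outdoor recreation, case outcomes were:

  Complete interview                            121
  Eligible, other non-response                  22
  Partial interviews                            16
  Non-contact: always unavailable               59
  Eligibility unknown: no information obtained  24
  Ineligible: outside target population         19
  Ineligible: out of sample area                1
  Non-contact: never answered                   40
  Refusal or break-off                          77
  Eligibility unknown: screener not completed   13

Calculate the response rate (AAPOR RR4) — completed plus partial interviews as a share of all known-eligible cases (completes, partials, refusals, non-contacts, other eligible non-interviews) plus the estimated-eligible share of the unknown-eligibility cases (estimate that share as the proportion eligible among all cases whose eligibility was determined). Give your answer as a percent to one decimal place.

No answer / not reached = 40 + 59 = 99
Undetermined eligibility = 13 + 24 = 37
Not eligible = 19 + 1 = 20
Num: 121 + 16 = 137
Determined eligible: 121 + 16 + 77 + 99 + 22 = 335
e = 335 / (335 + 20) = 335 / 355 = 0.9437
e × U: 0.9437 × 37 = 34.92
Denominator: 335 + 34.92 = 369.92
RR4 = 137 / 369.92 = 0.3704

37.0%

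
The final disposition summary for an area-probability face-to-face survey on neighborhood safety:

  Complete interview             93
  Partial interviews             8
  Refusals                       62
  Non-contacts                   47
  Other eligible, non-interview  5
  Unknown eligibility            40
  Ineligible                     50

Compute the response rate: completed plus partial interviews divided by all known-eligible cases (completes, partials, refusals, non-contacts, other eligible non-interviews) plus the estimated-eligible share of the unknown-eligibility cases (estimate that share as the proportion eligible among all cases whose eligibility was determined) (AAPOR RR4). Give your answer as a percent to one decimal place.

Numerator = 93 + 8 = 101
Known eligible = 93 + 8 + 62 + 47 + 5 = 215
e = 215 / (215 + 50) = 215 / 265 = 0.8113
Eligible share of unknowns = 0.8113 × 40 = 32.45
Denominator = 215 + 32.45 = 247.45
RR4 = 101 / 247.45 = 0.4082

40.8%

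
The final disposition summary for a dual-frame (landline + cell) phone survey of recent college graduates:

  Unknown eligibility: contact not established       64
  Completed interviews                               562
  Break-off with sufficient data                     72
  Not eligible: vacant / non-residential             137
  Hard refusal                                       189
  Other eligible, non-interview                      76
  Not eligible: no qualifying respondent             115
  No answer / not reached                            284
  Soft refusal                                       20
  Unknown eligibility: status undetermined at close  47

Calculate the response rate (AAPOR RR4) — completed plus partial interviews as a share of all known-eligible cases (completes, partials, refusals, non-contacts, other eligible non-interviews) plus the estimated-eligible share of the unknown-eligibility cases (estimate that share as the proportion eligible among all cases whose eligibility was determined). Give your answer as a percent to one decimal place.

Refusals = 189 + 20 = 209
Unknown eligibility = 64 + 47 = 111
Screened out, ineligible = 115 + 137 = 252
Numerator = 562 + 72 = 634
Known eligible = 562 + 72 + 209 + 284 + 76 = 1203
e = 1203 / (1203 + 252) = 1203 / 1455 = 0.8268
Eligible share of unknowns = 0.8268 × 111 = 91.77
Denom = 1203 + 91.77 = 1294.77
RR4 = 634 / 1294.77 = 0.4897

49.0%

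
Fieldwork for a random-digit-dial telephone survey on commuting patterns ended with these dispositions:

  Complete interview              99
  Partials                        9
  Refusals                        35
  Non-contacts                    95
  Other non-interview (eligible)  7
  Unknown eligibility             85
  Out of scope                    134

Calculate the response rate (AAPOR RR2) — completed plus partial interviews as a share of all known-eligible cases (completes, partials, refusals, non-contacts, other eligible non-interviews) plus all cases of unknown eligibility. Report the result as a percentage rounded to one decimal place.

Top: 99 + 9 = 108
Denominator: 99 + 9 + 35 + 95 + 7 + 85 = 330
RR2 = 108 / 330 = 0.3273

32.7%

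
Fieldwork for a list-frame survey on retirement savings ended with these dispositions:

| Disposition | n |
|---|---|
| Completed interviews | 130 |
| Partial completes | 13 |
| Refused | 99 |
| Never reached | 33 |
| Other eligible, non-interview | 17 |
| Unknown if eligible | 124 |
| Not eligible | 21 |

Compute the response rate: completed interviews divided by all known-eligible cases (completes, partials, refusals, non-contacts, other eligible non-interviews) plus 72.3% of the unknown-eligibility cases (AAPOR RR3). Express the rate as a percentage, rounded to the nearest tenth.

Top = 130
Eligible (known) = 130 + 13 + 99 + 33 + 17 = 292
Eligible share of unknowns = 0.7230 × 124 = 89.65
Denominator = 292 + 89.65 = 381.65
RR3 = 130 / 381.65 = 0.3406

34.1%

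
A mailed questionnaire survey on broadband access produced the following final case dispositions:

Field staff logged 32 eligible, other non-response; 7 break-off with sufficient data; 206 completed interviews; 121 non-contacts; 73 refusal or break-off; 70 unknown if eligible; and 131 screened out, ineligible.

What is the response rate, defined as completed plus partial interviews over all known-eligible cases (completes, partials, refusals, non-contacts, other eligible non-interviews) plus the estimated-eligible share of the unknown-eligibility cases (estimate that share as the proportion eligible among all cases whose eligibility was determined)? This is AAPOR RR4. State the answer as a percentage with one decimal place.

43.2%

Num: 206 + 7 = 213
Determined eligible: 206 + 7 + 73 + 121 + 32 = 439
e = 439 / (439 + 131) = 439 / 570 = 0.7702
Estimated eligible among unknowns: 0.7702 × 70 = 53.91
Denominator: 439 + 53.91 = 492.91
RR4 = 213 / 492.91 = 0.4321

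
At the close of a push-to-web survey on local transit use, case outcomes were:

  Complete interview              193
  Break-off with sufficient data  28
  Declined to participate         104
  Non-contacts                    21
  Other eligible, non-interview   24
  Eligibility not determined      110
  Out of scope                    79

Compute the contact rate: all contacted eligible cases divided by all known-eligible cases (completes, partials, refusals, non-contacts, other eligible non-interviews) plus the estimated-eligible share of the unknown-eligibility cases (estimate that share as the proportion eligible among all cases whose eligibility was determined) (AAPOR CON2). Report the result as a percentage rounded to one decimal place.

75.8%

Top = 193 + 28 + 104 + 24 = 349
Eligible (known) = 193 + 28 + 104 + 21 + 24 = 370
e = 370 / (370 + 79) = 370 / 449 = 0.8241
Eligible share of unknowns = 0.8241 × 110 = 90.65
Denom = 370 + 90.65 = 460.65
CON2 = 349 / 460.65 = 0.7576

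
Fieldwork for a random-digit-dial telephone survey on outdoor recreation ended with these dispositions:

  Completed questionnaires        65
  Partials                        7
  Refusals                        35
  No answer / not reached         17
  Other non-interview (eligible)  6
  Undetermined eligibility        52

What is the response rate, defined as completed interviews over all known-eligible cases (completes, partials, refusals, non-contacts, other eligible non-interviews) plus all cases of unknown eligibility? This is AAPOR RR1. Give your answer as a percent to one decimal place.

35.7%

Numerator → 65
Base → 65 + 7 + 35 + 17 + 6 + 52 = 182
RR1 = 65 / 182 = 0.3571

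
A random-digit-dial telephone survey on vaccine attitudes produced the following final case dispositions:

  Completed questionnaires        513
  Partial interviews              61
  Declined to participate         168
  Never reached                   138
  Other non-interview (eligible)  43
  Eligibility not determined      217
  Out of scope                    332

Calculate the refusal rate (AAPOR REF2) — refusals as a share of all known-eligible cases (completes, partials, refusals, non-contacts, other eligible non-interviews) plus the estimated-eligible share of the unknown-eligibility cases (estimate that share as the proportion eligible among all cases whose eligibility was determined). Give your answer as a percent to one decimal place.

15.5%

Top: 168
Eligible (known): 513 + 61 + 168 + 138 + 43 = 923
e = 923 / (923 + 332) = 923 / 1255 = 0.7355
Estimated eligible among unknowns: 0.7355 × 217 = 159.60
Denom: 923 + 159.60 = 1082.60
REF2 = 168 / 1082.60 = 0.1552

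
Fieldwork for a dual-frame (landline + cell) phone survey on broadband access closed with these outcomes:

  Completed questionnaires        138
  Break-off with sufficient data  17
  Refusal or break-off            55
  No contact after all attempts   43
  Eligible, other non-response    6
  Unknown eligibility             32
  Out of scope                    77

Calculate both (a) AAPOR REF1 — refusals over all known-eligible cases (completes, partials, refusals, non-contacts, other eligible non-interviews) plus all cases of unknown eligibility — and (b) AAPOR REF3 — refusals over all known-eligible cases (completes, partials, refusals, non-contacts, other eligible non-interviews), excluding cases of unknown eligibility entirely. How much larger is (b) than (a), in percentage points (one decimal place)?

2.3

Numerator: 55
Denominator: 138 + 17 + 55 + 43 + 6 + 32 = 291
REF1 = 55 / 291 = 0.1890
Denominator: 138 + 17 + 55 + 43 + 6 = 259
REF3 = 55 / 259 = 0.2124
Difference = 21.24 − 18.90 = 2.34 percentage points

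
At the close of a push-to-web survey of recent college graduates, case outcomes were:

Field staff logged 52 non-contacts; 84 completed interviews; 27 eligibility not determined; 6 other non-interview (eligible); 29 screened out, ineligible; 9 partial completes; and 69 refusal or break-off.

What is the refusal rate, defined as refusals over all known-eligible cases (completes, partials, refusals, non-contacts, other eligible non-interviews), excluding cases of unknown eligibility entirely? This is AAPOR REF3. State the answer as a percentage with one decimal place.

31.4%

Num → 69
Denominator → 84 + 9 + 69 + 52 + 6 = 220
REF3 = 69 / 220 = 0.3136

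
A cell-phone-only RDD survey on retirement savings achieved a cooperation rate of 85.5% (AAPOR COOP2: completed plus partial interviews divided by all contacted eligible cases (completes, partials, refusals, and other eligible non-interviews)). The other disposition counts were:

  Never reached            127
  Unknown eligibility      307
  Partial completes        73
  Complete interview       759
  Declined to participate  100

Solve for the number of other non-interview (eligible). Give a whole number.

Num: 759 + 73 = 832
COOP2 = 832 / D = 0.855
D = 832 / 0.855 = 973.1
Other denominator terms total 932
other non-interview (eligible) = 973.1 − 932 ≈ 41

41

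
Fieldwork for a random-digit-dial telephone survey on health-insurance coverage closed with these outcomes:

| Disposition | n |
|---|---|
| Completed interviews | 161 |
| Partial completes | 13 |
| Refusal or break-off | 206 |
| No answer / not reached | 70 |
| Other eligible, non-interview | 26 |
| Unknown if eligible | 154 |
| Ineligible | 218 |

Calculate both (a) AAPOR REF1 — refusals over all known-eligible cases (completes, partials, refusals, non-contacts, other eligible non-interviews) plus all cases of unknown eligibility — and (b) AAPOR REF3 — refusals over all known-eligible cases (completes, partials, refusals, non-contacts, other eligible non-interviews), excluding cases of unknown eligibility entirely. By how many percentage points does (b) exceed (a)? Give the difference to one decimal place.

10.6

Top: 206
Base: 161 + 13 + 206 + 70 + 26 + 154 = 630
REF1 = 206 / 630 = 0.3270
Base: 161 + 13 + 206 + 70 + 26 = 476
REF3 = 206 / 476 = 0.4328
Difference = 43.28 − 32.70 = 10.58 percentage points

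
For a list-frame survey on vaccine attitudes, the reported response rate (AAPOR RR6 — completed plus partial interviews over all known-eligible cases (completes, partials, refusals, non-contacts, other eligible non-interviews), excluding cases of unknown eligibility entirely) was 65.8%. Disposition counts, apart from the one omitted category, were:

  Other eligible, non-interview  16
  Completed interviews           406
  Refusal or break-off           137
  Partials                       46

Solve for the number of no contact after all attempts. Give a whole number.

Num → 406 + 46 = 452
RR6 = 452 / D = 0.658
D = 452 / 0.658 = 686.9
Remaining denominator categories sum to 605
no contact after all attempts = 686.9 − 605 ≈ 82

82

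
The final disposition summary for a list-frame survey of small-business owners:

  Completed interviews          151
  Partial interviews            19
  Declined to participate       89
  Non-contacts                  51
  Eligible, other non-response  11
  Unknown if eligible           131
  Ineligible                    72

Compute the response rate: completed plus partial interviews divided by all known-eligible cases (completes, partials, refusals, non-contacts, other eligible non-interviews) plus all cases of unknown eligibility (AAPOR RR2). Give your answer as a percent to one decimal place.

Top → 151 + 19 = 170
Base → 151 + 19 + 89 + 51 + 11 + 131 = 452
RR2 = 170 / 452 = 0.3761

37.6%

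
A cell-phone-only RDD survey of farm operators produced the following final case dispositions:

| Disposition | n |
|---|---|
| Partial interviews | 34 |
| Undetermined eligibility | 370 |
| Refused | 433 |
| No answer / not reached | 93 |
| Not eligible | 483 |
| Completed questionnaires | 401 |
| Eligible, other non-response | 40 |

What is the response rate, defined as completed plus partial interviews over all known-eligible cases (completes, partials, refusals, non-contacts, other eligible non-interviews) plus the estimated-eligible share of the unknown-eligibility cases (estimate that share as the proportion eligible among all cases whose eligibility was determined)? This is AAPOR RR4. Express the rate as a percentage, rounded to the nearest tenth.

Num = 401 + 34 = 435
Eligible (known) = 401 + 34 + 433 + 93 + 40 = 1001
e = 1001 / (1001 + 483) = 1001 / 1484 = 0.6745
Eligible share of unknowns = 0.6745 × 370 = 249.56
Denom = 1001 + 249.56 = 1250.56
RR4 = 435 / 1250.56 = 0.3478

34.8%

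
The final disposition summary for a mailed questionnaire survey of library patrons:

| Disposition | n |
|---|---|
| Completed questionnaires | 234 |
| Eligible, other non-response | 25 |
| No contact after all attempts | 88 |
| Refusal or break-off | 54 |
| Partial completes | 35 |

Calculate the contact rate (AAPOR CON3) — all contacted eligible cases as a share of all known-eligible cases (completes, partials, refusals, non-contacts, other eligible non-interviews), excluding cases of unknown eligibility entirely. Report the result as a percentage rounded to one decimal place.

Num = 234 + 35 + 54 + 25 = 348
Denom = 234 + 35 + 54 + 88 + 25 = 436
CON3 = 348 / 436 = 0.7982

79.8%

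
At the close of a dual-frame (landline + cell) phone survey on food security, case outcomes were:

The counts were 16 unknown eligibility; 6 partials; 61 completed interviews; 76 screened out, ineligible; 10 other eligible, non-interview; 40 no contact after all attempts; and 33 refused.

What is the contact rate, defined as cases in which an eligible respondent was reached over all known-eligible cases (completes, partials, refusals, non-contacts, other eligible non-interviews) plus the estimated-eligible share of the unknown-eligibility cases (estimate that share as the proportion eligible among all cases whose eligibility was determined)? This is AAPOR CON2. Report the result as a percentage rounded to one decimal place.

Top → 61 + 6 + 33 + 10 = 110
Determined eligible → 61 + 6 + 33 + 40 + 10 = 150
e = 150 / (150 + 76) = 150 / 226 = 0.6637
e × U → 0.6637 × 16 = 10.62
Denominator → 150 + 10.62 = 160.62
CON2 = 110 / 160.62 = 0.6848

68.5%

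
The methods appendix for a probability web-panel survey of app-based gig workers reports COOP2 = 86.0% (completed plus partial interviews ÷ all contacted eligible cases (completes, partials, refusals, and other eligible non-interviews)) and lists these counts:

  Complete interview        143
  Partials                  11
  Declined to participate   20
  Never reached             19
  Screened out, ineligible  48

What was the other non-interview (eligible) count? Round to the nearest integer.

Top = 143 + 11 = 154
COOP2 = 154 / D = 0.860
D = 154 / 0.860 = 179.1
Remaining denominator categories sum to 174
other non-interview (eligible) = 179.1 − 174 ≈ 5

5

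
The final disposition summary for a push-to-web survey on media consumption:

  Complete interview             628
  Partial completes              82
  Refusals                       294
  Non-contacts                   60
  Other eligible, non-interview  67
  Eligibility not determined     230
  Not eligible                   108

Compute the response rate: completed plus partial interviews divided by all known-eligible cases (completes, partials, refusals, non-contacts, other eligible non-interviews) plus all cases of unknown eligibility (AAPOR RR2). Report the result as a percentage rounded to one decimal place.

52.2%

Num: 628 + 82 = 710
Denominator: 628 + 82 + 294 + 60 + 67 + 230 = 1361
RR2 = 710 / 1361 = 0.5217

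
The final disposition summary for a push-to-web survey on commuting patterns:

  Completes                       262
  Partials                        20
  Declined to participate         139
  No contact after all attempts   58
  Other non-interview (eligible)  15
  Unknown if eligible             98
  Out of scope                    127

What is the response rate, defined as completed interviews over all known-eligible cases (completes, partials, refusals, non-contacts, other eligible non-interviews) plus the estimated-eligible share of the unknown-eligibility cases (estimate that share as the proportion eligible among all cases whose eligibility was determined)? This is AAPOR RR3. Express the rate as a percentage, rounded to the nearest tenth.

45.8%

Numerator → 262
Determined eligible → 262 + 20 + 139 + 58 + 15 = 494
e = 494 / (494 + 127) = 494 / 621 = 0.7955
Estimated eligible among unknowns → 0.7955 × 98 = 77.96
Denominator → 494 + 77.96 = 571.96
RR3 = 262 / 571.96 = 0.4581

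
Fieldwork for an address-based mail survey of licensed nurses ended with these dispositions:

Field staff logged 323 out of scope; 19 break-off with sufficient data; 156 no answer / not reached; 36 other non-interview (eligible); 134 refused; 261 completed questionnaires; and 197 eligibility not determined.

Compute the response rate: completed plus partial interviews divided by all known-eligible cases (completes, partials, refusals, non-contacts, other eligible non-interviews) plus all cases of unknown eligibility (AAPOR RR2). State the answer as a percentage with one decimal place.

Num → 261 + 19 = 280
Denominator → 261 + 19 + 134 + 156 + 36 + 197 = 803
RR2 = 280 / 803 = 0.3487

34.9%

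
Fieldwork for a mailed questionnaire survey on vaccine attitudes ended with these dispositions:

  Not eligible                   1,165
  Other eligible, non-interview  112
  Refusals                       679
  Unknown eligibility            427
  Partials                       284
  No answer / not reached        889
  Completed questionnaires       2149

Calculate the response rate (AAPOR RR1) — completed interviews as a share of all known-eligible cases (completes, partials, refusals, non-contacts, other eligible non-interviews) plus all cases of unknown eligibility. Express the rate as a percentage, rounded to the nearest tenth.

47.3%

Top → 2149
Denom → 2149 + 284 + 679 + 889 + 112 + 427 = 4540
RR1 = 2149 / 4540 = 0.4733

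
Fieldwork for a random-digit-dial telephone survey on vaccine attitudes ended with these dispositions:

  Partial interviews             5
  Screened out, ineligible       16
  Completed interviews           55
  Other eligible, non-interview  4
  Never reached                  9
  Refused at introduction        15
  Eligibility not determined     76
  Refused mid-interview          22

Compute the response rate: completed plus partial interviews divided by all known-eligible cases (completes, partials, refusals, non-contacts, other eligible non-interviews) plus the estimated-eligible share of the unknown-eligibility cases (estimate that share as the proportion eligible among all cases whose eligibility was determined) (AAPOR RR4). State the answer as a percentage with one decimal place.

34.0%

Refusal or break-off = 15 + 22 = 37
Top: 55 + 5 = 60
Known eligible: 55 + 5 + 37 + 9 + 4 = 110
e = 110 / (110 + 16) = 110 / 126 = 0.8730
Estimated eligible among unknowns: 0.8730 × 76 = 66.35
Denom: 110 + 66.35 = 176.35
RR4 = 60 / 176.35 = 0.3402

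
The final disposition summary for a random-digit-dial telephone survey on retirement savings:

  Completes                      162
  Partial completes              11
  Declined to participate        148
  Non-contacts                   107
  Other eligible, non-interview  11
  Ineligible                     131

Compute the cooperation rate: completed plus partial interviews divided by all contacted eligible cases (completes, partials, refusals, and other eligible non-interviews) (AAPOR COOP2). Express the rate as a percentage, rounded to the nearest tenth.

52.1%

Numerator = 162 + 11 = 173
Denominator = 162 + 11 + 148 + 11 = 332
COOP2 = 173 / 332 = 0.5211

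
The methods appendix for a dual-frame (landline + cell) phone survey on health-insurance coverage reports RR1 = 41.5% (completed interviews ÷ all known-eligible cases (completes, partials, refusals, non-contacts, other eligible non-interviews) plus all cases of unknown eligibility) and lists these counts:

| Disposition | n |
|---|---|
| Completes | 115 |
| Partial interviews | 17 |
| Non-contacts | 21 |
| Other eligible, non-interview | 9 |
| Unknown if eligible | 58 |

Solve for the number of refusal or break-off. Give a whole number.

RR1 = 115 / D = 0.415
D = 115 / 0.415 = 277.1
Other denominator terms total 220
refusal or break-off = 277.1 − 220 ≈ 57

57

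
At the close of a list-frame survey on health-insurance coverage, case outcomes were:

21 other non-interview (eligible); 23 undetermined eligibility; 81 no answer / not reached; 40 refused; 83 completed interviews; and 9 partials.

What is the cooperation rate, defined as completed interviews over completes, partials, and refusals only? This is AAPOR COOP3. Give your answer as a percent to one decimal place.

62.9%

Numerator → 83
Denom → 83 + 9 + 40 = 132
COOP3 = 83 / 132 = 0.6288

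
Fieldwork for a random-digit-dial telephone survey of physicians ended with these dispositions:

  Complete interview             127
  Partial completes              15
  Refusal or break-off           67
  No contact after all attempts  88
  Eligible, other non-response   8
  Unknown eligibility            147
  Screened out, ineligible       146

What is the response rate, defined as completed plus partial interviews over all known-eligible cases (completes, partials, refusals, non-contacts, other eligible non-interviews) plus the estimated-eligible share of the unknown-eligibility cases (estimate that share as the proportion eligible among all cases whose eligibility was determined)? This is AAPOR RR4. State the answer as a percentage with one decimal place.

Num = 127 + 15 = 142
Known eligible = 127 + 15 + 67 + 88 + 8 = 305
e = 305 / (305 + 146) = 305 / 451 = 0.6763
Eligible share of unknowns = 0.6763 × 147 = 99.42
Denom = 305 + 99.42 = 404.42
RR4 = 142 / 404.42 = 0.3511

35.1%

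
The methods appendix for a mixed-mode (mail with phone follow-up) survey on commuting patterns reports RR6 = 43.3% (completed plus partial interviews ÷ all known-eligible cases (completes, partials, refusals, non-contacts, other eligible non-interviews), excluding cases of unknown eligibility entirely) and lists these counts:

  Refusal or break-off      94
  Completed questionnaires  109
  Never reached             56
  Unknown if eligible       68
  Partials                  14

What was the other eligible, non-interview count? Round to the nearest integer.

Top = 109 + 14 = 123
RR6 = 123 / D = 0.433
D = 123 / 0.433 = 284.1
Rest of base = 273
other eligible, non-interview = 284.1 − 273 ≈ 11

11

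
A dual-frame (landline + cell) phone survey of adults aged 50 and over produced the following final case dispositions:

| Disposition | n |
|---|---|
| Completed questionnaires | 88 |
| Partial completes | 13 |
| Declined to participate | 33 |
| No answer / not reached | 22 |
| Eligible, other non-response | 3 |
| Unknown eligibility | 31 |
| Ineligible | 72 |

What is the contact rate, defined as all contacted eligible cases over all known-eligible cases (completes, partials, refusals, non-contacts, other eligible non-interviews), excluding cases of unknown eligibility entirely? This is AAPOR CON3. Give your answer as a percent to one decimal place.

86.2%

Num: 88 + 13 + 33 + 3 = 137
Base: 88 + 13 + 33 + 22 + 3 = 159
CON3 = 137 / 159 = 0.8616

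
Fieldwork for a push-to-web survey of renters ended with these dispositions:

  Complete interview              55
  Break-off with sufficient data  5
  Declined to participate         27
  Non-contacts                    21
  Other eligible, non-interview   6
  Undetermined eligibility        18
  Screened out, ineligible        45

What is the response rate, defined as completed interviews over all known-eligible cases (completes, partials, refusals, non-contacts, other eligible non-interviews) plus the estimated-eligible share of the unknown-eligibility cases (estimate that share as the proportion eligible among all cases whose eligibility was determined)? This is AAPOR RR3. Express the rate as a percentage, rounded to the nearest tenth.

Numerator → 55
Known eligible → 55 + 5 + 27 + 21 + 6 = 114
e = 114 / (114 + 45) = 114 / 159 = 0.7170
Eligible share of unknowns → 0.7170 × 18 = 12.91
Denom → 114 + 12.91 = 126.91
RR3 = 55 / 126.91 = 0.4334

43.3%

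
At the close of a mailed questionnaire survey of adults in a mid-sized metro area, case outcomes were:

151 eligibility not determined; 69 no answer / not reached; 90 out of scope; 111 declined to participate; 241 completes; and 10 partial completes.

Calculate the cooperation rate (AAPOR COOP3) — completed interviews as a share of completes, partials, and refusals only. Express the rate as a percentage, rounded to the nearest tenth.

Numerator = 241
Denom = 241 + 10 + 111 = 362
COOP3 = 241 / 362 = 0.6657

66.6%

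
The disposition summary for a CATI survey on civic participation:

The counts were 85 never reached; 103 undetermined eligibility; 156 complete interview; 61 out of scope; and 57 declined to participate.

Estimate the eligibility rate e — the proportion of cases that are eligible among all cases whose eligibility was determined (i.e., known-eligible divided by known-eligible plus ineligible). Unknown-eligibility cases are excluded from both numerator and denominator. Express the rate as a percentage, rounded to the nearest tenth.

83.0%

Known eligible = 156 + 57 + 85 = 298
e = 298 / (298 + 61) = 298 / 359 = 0.8301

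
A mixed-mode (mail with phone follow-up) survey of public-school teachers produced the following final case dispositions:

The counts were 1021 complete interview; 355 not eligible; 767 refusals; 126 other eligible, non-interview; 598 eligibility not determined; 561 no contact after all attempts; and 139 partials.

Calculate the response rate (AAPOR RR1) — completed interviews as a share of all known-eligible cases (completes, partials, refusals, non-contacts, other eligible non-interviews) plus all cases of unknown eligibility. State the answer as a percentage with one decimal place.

Numerator = 1021
Base = 1021 + 139 + 767 + 561 + 126 + 598 = 3212
RR1 = 1021 / 3212 = 0.3179

31.8%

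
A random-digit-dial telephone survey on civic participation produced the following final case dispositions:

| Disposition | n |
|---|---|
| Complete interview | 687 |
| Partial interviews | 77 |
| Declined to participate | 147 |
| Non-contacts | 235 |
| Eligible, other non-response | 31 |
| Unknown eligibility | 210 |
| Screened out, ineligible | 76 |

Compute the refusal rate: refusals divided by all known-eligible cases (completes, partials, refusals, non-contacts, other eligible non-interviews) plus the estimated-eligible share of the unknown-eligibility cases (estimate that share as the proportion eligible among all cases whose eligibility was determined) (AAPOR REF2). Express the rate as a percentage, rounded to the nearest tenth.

Top = 147
Eligible (known) = 687 + 77 + 147 + 235 + 31 = 1177
e = 1177 / (1177 + 76) = 1177 / 1253 = 0.9393
e × U = 0.9393 × 210 = 197.25
Base = 1177 + 197.25 = 1374.25
REF2 = 147 / 1374.25 = 0.1070

10.7%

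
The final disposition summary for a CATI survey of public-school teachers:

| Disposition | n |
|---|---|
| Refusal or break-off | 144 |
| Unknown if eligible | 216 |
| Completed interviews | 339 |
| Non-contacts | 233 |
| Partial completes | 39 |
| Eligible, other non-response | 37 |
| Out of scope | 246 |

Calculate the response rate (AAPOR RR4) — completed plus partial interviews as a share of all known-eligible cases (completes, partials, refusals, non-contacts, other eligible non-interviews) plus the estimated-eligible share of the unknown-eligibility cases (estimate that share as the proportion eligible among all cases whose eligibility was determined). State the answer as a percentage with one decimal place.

Numerator: 339 + 39 = 378
Determined eligible: 339 + 39 + 144 + 233 + 37 = 792
e = 792 / (792 + 246) = 792 / 1038 = 0.7630
e × U: 0.7630 × 216 = 164.81
Base: 792 + 164.81 = 956.81
RR4 = 378 / 956.81 = 0.3951

39.5%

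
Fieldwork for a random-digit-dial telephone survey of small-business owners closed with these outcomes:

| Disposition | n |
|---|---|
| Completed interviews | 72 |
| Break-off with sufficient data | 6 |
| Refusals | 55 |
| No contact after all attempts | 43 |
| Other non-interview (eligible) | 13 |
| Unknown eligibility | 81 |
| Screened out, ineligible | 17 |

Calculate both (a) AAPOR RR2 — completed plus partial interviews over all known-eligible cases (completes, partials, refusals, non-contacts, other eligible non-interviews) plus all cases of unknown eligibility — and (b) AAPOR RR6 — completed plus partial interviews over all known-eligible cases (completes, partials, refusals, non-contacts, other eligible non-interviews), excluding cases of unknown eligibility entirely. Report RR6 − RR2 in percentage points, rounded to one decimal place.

12.4

Num = 72 + 6 = 78
Base = 72 + 6 + 55 + 43 + 13 + 81 = 270
RR2 = 78 / 270 = 0.2889
Base = 72 + 6 + 55 + 43 + 13 = 189
RR6 = 78 / 189 = 0.4127
Difference = 41.27 − 28.89 = 12.38 percentage points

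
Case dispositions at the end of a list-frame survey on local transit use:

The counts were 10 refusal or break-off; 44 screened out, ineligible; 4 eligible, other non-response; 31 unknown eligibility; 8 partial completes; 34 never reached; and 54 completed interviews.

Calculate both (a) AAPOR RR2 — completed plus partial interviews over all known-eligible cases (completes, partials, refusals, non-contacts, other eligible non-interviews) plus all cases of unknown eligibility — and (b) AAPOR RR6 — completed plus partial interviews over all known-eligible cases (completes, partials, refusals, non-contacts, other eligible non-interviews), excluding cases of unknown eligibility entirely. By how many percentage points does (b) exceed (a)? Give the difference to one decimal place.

Numerator = 54 + 8 = 62
Base = 54 + 8 + 10 + 34 + 4 + 31 = 141
RR2 = 62 / 141 = 0.4397
Base = 54 + 8 + 10 + 34 + 4 = 110
RR6 = 62 / 110 = 0.5636
Difference = 56.36 − 43.97 = 12.39 percentage points

12.4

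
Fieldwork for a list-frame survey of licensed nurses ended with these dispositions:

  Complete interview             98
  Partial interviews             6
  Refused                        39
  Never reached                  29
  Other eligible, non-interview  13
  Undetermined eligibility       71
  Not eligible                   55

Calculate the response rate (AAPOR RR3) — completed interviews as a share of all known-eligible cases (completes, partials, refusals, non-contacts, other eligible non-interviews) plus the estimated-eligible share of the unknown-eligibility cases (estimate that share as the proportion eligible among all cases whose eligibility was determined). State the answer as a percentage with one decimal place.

40.9%

Num: 98
Known eligible: 98 + 6 + 39 + 29 + 13 = 185
e = 185 / (185 + 55) = 185 / 240 = 0.7708
Estimated eligible among unknowns: 0.7708 × 71 = 54.73
Base: 185 + 54.73 = 239.73
RR3 = 98 / 239.73 = 0.4088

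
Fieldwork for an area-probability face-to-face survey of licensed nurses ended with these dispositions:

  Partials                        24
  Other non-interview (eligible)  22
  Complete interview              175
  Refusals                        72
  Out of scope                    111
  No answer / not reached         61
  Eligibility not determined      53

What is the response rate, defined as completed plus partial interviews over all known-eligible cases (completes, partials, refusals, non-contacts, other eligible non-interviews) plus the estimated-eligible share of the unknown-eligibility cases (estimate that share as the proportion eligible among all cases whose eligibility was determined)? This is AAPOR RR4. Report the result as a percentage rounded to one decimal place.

50.5%

Numerator: 175 + 24 = 199
Determined eligible: 175 + 24 + 72 + 61 + 22 = 354
e = 354 / (354 + 111) = 354 / 465 = 0.7613
e × U: 0.7613 × 53 = 40.35
Denominator: 354 + 40.35 = 394.35
RR4 = 199 / 394.35 = 0.5046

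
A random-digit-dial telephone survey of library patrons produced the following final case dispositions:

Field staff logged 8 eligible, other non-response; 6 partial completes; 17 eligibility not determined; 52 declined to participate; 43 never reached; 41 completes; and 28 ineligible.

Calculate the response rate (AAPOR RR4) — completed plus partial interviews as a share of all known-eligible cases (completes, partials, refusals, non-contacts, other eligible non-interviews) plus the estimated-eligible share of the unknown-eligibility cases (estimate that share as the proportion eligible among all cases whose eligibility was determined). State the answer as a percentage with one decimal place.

28.6%

Numerator → 41 + 6 = 47
Eligible (known) → 41 + 6 + 52 + 43 + 8 = 150
e = 150 / (150 + 28) = 150 / 178 = 0.8427
Estimated eligible among unknowns → 0.8427 × 17 = 14.33
Denom → 150 + 14.33 = 164.33
RR4 = 47 / 164.33 = 0.2860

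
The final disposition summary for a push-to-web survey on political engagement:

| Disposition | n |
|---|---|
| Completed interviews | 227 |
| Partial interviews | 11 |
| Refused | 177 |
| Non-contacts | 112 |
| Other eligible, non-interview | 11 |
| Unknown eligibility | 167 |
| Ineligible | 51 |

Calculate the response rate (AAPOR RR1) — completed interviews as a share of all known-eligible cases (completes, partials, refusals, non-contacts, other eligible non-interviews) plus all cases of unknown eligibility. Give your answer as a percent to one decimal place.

Top → 227
Denominator → 227 + 11 + 177 + 112 + 11 + 167 = 705
RR1 = 227 / 705 = 0.3220

32.2%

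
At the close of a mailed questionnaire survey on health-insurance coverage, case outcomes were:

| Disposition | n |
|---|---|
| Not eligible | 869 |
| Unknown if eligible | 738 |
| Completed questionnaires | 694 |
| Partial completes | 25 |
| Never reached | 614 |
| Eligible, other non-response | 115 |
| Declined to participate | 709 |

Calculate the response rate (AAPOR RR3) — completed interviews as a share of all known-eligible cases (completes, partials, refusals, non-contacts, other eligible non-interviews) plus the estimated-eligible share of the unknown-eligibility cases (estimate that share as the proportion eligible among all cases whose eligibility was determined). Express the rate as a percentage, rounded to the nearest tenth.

Top: 694
Eligible (known): 694 + 25 + 709 + 614 + 115 = 2157
e = 2157 / (2157 + 869) = 2157 / 3026 = 0.7128
Eligible share of unknowns: 0.7128 × 738 = 526.05
Denominator: 2157 + 526.05 = 2683.05
RR3 = 694 / 2683.05 = 0.2587

25.9%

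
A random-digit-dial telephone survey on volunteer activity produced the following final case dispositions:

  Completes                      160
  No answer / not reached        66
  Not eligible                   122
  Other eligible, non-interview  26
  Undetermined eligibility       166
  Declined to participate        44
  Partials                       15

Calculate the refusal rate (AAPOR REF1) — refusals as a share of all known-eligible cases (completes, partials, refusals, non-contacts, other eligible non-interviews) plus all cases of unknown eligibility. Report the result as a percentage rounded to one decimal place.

9.2%

Top: 44
Denom: 160 + 15 + 44 + 66 + 26 + 166 = 477
REF1 = 44 / 477 = 0.0922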